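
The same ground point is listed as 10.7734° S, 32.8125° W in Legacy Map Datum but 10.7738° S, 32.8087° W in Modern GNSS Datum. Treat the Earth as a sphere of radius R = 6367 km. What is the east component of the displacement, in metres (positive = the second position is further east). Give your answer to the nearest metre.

Δφ = -10.7738° − -10.7734° = -0.0004°; Δλ = -32.8087° − -32.8125° = +0.0038°.
1° along a meridian = πR/180 = 111125 m.
ΔN = Δφ × 111125 = -44.5 m; ΔE = Δλ × 111125 × cos(-10.7734°) = +0.0038 × 111125 × 0.982374 = 414.8 m.

ΔE = 415 m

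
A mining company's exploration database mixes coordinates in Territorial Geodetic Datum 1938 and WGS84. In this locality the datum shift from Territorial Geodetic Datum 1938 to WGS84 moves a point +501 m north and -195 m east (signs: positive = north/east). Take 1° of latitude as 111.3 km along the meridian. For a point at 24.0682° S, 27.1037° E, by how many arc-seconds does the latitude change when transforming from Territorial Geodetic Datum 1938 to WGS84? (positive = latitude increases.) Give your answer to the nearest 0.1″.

1° of latitude = 111.3 km, so Δφ = 501.0 / 111300 = 0.0045013° = 16.205″.

Δφ = 16.2″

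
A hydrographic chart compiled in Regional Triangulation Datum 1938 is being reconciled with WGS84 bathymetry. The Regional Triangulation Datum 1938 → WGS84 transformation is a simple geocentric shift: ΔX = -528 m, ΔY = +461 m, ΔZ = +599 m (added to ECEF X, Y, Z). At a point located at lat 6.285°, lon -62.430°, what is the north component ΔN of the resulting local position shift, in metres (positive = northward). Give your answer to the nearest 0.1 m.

ΔN = 666.9 m

The local north axis is (−sin φ cos λ, −sin φ sin λ, cos φ), giving ΔN = 26.753 + 44.737 + 595.400 = 666.89 m.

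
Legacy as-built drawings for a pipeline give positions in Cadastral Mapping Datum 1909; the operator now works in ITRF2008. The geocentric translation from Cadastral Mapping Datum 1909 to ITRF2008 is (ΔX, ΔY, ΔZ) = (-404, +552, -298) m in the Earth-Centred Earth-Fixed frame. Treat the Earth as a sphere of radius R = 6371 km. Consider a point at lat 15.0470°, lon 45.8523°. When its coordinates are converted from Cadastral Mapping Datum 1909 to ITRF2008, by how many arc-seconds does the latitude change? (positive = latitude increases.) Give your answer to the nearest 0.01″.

Δφ = -10.28″

sin φ = 0.259611, cos φ = 0.965713, sin λ = 0.717547, cos λ = 0.696510.
North component: ΔN = −sin φ cos λ·ΔX − sin φ sin λ·ΔY + cos φ·ΔZ = −(0.259611)(0.696510)(-404) − (0.259611)(0.717547)(552) + (0.965713)(-298) = -317.56 m.
1° of latitude spans πR/180 = 111195 m, so Δφ = -317.56 / 111195 × 3600 = -10.281″.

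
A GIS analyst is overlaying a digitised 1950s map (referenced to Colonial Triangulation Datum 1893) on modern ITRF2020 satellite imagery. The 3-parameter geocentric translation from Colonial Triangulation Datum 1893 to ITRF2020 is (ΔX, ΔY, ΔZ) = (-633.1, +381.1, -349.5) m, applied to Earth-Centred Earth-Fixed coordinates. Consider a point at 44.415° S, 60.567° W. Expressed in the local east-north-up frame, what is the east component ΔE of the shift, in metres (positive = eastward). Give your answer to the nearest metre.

At φ = -44.415°, λ = -60.567°: sin φ = -0.699850, cos φ = 0.714289, sin λ = -0.870931, cos λ = 0.491405.
ΔE = −sin λ·ΔX + cos λ·ΔY = −(-0.870931)·(-633.1) + (0.491405)·(381.1) = -364.11 m.

ΔE = -364 m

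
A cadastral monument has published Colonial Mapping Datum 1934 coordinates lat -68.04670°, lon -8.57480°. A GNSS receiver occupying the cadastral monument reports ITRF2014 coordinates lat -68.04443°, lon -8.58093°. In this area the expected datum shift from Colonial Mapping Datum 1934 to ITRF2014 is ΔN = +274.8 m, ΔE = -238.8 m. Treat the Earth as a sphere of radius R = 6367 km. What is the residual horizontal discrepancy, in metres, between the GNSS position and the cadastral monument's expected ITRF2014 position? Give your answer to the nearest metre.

28 m

Observed coordinate differences: Δφ = +0.00227°, Δλ = -0.00613°.
Converting to metres (1° lat = 111125 m, cos φ = 0.373851): observed ΔN = 252.3 m, observed ΔE = -254.7 m.
Subtracting the expected shift leaves a residual of 252.3 − (274.8) = -22.5 m north and -254.7 − (-238.8) = -15.9 m east.
Residual distance = √((-22.5)² + (-15.9)²) = 27.6 m.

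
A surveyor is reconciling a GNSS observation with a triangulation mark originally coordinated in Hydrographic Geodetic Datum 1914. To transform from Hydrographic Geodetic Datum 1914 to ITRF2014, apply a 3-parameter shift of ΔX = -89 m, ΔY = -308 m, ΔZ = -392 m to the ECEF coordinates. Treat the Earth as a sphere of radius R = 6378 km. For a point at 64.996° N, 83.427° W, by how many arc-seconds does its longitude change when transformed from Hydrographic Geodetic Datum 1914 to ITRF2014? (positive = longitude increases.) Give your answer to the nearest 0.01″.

sin φ = 0.906278, cos φ = 0.422682, sin λ = -0.993427, cos λ = 0.114469.
East component: ΔE = −sin λ·ΔX + cos λ·ΔY = −(-0.993427)(-89) + (0.114469)(-308) = -123.67 m.
1° of latitude spans πR/180 = 111317 m; at latitude φ, 1° of longitude spans that × cos φ = 47051.7 m, so Δλ = -123.67 / 47051.7 × 3600 = -9.462″.

Δλ = -9.46″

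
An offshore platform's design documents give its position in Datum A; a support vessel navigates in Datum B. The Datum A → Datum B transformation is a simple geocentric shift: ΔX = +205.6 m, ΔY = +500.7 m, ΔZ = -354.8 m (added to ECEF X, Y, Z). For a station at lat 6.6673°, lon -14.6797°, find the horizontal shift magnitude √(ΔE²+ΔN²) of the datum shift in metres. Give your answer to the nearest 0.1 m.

646.5 m

At φ = 6.6673°, λ = -14.6797°: sin φ = 0.116104, cos φ = 0.993237, sin λ = -0.253415, cos λ = 0.967358.
ΔE = −sin λ·ΔX + cos λ·ΔY = −(-0.253415)·(205.6) + (0.967358)·(500.7) = 536.46 m.
ΔN = −sin φ cos λ·ΔX − sin φ sin λ·ΔY + cos φ·ΔZ = −(0.116104)(0.967358)(205.6) − (0.116104)(-0.253415)(500.7) + (0.993237)(-354.8) = -360.76 m.
Horizontal magnitude = √(ΔE² + ΔN²) = √(536.46² + (-360.76)²) = 646.48 m.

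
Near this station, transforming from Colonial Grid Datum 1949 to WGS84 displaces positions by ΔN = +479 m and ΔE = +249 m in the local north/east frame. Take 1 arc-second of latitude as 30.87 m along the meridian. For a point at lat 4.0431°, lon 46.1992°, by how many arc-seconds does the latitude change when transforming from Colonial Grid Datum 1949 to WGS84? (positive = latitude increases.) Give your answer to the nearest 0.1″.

Δφ = 15.5″

1″ of latitude = 30.87 m, so Δφ = 479.0 / 30.87 = 15.517″.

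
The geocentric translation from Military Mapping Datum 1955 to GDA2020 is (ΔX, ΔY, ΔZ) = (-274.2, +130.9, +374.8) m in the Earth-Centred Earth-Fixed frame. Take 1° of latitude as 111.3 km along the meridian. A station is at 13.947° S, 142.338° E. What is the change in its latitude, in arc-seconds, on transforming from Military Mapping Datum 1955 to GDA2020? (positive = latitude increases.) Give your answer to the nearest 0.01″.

sin φ = -0.241024, cos φ = 0.970519, sin λ = 0.611002, cos λ = -0.791629.
North component: ΔN = −sin φ cos λ·ΔX − sin φ sin λ·ΔY + cos φ·ΔZ = −(-0.241024)(-0.791629)(-274.2) − (-0.241024)(0.611002)(130.9) + (0.970519)(374.8) = 435.35 m.
1° of latitude spans 111300 m, so Δφ = 435.35 / 111300 × 3600 = 14.081″.

Δφ = 14.08″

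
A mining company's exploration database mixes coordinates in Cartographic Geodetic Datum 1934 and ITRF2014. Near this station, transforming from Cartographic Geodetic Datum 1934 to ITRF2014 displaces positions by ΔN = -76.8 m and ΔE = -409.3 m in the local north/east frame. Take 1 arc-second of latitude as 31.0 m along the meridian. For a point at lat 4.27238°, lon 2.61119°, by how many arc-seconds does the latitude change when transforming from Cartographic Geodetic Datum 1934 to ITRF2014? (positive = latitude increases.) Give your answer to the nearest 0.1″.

Δφ = -2.5″

1″ of latitude = 31.00 m, so Δφ = -76.8 / 31.00 = -2.477″.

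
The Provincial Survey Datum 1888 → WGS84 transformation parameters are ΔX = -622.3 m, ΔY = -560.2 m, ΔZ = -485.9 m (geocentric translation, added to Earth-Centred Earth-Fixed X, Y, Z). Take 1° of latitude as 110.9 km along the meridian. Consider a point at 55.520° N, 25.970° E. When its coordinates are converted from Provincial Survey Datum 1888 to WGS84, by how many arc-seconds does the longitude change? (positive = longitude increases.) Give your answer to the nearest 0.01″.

sin φ = 0.824324, cos φ = 0.566119, sin λ = 0.437900, cos λ = 0.899023.
East component: ΔE = −sin λ·ΔX + cos λ·ΔY = −(0.437900)(-622.3) + (0.899023)(-560.2) = -231.13 m.
1° of latitude spans 110900 m; at latitude φ, 1° of longitude spans that × cos φ = 62782.5 m, so Δλ = -231.13 / 62782.5 × 3600 = -13.253″.

Δλ = -13.25″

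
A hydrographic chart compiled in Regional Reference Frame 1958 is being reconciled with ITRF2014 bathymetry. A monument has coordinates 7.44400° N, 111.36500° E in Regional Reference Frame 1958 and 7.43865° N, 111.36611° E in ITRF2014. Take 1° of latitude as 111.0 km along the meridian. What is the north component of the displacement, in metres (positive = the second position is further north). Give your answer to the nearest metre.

Δφ = 7.43865° − 7.44400° = -0.00535°; Δλ = 111.36611° − 111.36500° = +0.00111°.
ΔN = Δφ × 111000 = -593.8 m; ΔE = Δλ × 111000 × cos(7.44400°) = +0.00111 × 111000 × 0.991572 = 122.2 m.

ΔN = -594 m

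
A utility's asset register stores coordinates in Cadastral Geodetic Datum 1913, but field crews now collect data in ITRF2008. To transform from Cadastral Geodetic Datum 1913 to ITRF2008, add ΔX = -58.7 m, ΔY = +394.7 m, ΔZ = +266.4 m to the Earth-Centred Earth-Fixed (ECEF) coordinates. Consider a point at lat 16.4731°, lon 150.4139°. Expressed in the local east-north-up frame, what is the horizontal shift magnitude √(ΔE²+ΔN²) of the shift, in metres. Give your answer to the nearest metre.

365 m

At φ = 16.4731°, λ = 150.4139°: sin φ = 0.283565, cos φ = 0.958953, sin λ = 0.493731, cos λ = -0.869615.
ΔE = −sin λ·ΔX + cos λ·ΔY = −(0.493731)·(-58.7) + (-0.869615)·(394.7) = -314.25 m.
ΔN = −sin φ cos λ·ΔX − sin φ sin λ·ΔY + cos φ·ΔZ = −(0.283565)(-0.869615)(-58.7) − (0.283565)(0.493731)(394.7) + (0.958953)(266.4) = 185.73 m.
Horizontal magnitude = √(ΔE² + ΔN²) = √((-314.25)² + 185.73²) = 365.04 m.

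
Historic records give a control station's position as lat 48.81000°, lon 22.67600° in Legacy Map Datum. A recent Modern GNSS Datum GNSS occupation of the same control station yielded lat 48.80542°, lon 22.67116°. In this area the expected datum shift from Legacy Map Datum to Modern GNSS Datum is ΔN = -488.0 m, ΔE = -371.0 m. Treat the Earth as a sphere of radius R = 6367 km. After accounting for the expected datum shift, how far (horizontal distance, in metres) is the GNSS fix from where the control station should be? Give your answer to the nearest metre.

Observed coordinate differences: Δφ = -0.00458°, Δλ = -0.00484°.
Converting to metres (1° lat = 111125 m, cos φ = 0.658558): observed ΔN = -509.0 m, observed ΔE = -354.2 m.
Subtracting the expected shift leaves a residual of -509.0 − (-488.0) = -21.0 m north and -354.2 − (-371.0) = 16.8 m east.
Residual distance = √((-21.0)² + 16.8²) = 26.9 m.

27 m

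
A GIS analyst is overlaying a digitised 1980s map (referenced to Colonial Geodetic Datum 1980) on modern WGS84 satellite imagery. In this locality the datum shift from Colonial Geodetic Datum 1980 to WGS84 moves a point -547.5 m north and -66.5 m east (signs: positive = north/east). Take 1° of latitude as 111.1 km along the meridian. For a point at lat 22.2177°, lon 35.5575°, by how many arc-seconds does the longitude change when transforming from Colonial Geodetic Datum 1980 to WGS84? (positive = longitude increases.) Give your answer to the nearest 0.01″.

At latitude 22.2177°, cos φ = 0.925754.
1° of longitude at this latitude = 111.1 × cos φ = 102.85 km, so Δλ = -66.5 / 102851.2 = -0.0006466° = -2.328″.

Δλ = -2.33″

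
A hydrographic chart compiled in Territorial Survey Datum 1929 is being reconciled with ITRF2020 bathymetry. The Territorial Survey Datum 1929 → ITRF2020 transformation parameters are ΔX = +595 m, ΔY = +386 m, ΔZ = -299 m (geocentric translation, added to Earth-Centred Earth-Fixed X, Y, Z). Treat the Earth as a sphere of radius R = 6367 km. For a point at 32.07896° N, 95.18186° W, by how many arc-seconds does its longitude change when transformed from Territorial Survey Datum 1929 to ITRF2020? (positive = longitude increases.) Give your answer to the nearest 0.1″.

Δλ = 21.3″

sin φ = 0.531087, cos φ = 0.847317, sin λ = -0.995913, cos λ = -0.090317.
East component: ΔE = −sin λ·ΔX + cos λ·ΔY = −(-0.995913)(595) + (-0.090317)(386) = 557.71 m.
1° of latitude spans πR/180 = 111125 m; at latitude φ, 1° of longitude spans that × cos φ = 94158.2 m, so Δλ = 557.71 / 94158.2 × 3600 = 21.323″.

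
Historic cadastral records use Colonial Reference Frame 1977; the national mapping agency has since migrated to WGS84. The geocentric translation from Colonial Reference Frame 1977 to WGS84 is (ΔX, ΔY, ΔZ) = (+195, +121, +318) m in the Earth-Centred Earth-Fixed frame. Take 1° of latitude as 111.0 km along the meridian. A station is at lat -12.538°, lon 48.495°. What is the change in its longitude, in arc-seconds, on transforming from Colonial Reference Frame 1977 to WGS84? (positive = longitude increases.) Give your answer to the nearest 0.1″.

Δλ = -2.2″

sin φ = -0.217087, cos φ = 0.976152, sin λ = 0.748898, cos λ = 0.662685.
East component: ΔE = −sin λ·ΔX + cos λ·ΔY = −(0.748898)(195) + (0.662685)(121) = -65.85 m.
1° of latitude spans 111000 m; at latitude φ, 1° of longitude spans that × cos φ = 108352.9 m, so Δλ = -65.85 / 108352.9 × 3600 = -2.188″.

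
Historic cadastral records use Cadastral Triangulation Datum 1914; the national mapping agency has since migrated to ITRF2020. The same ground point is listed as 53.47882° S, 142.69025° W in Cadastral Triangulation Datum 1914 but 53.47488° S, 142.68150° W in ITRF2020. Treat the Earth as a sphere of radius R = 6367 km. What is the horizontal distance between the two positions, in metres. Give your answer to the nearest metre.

Δφ = -53.47488° − -53.47882° = +0.00394°; Δλ = -142.68150° − -142.69025° = +0.00875°.
1° along a meridian = πR/180 = 111125 m.
ΔN = Δφ × 111125 = 437.8 m; ΔE = Δλ × 111125 × cos(-53.47882°) = +0.00875 × 111125 × 0.595120 = 578.7 m.
Distance = √(ΔE² + ΔN²) = √(578.7² + 437.8²) = 725.6 m.

726 m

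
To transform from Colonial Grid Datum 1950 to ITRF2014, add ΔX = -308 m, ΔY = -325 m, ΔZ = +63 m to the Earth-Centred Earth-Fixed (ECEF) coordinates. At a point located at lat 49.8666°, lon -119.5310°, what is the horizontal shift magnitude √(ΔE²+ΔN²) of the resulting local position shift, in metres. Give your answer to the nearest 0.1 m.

310.9 m

The local east axis at (φ, λ) is (−sin λ, cos λ, 0), so ΔE = −sin(-119.5310°)·(-308) + cos(-119.5310°)·(-325) = -107.80 m.
The local north axis is (−sin φ cos λ, −sin φ sin λ, cos φ), giving ΔN = -116.067 − 216.197 + 40.608 = -291.66 m.
Horizontal magnitude = √(ΔE² + ΔN²) = √((-107.80)² + (-291.66)²) = 310.94 m.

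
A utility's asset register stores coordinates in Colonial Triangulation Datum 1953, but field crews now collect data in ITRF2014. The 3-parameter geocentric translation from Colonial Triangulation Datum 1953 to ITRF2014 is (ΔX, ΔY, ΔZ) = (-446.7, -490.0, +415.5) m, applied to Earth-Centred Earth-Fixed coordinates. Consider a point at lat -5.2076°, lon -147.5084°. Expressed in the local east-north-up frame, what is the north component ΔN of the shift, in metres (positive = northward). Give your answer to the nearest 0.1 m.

At φ = -5.2076°, λ = -147.5084°: sin φ = -0.090765, cos φ = 0.995872, sin λ = -0.537176, cos λ = -0.843470.
ΔN = −sin φ cos λ·ΔX − sin φ sin λ·ΔY + cos φ·ΔZ = −(-0.090765)(-0.843470)(-446.7) − (-0.090765)(-0.537176)(-490.0) + (0.995872)(415.5) = 471.87 m.

ΔN = 471.9 m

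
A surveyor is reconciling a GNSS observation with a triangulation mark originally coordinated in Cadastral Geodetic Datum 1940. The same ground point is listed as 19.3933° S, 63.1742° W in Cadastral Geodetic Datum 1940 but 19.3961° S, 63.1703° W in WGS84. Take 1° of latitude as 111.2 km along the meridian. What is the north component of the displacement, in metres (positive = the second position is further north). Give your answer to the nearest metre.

Δφ = -19.3961° − -19.3933° = -0.0028°; Δλ = -63.1703° − -63.1742° = +0.0039°.
ΔN = Δφ × 111200 = -311.4 m; ΔE = Δλ × 111200 × cos(-19.3933°) = +0.0039 × 111200 × 0.943261 = 409.1 m.

ΔN = -311 m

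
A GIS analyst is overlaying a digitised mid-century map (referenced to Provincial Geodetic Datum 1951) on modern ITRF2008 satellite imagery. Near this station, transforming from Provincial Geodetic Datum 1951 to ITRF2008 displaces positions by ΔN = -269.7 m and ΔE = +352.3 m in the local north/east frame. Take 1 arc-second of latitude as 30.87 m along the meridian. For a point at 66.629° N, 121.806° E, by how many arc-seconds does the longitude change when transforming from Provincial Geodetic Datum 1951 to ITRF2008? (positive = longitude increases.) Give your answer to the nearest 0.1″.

Δλ = 28.8″

At latitude 66.629°, cos φ = 0.396683.
1″ of longitude at this latitude = 30.87 × cos φ = 12.2456 m, so Δλ = 352.3 / 12.2456 = 28.769″.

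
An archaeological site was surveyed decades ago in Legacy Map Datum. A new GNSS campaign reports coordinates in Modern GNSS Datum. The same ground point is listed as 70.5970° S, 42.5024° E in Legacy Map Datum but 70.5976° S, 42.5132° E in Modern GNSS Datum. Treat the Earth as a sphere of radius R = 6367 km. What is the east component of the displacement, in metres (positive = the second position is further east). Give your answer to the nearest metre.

Δφ = -70.5976° − -70.5970° = -0.0006°; Δλ = 42.5132° − 42.5024° = +0.0108°.
1° along a meridian = πR/180 = 111125 m.
ΔN = Δφ × 111125 = -66.7 m; ΔE = Δλ × 111125 × cos(-70.5970°) = +0.0108 × 111125 × 0.332211 = 398.7 m.

ΔE = 399 m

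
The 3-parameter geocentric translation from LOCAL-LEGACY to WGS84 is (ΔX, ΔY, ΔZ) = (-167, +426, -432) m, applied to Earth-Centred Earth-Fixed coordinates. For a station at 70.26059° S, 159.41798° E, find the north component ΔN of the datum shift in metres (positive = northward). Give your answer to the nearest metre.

The local north axis is (−sin φ cos λ, −sin φ sin λ, cos φ), giving ΔN = 147.154 + 140.959 − 145.905 = 142.21 m.

ΔN = 142 m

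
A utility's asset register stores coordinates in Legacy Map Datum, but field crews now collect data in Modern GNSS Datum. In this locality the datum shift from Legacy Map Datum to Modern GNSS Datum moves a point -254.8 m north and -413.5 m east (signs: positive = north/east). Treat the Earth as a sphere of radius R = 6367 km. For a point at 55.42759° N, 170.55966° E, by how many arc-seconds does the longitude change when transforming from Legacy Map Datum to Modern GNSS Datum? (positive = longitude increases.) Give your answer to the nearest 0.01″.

At latitude 55.42759°, cos φ = 0.567447.
One radian of longitude at latitude φ spans R cos φ, so Δλ = ΔE / (R cos φ) = -413.5 / (6367000 × 0.567447) = -1.1445e-04 rad = -23.607″.

Δλ = -23.61″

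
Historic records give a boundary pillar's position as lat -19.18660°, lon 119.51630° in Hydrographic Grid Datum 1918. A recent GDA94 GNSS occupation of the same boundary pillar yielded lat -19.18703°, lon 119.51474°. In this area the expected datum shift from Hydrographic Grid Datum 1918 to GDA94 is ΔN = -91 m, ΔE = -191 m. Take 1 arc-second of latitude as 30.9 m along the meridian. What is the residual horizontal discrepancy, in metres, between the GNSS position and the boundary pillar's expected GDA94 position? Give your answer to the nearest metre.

Observed coordinate differences: Δφ = -0.00043°, Δλ = -0.00156°.
Converting to metres (1° lat = 111240 m, cos φ = 0.944453): observed ΔN = -47.8 m, observed ΔE = -163.9 m.
Subtracting the expected shift leaves a residual of -47.8 − (-91) = 43.2 m north and -163.9 − (-191) = 27.1 m east.
Residual distance = √(43.2² + 27.1²) = 51.0 m.

51 m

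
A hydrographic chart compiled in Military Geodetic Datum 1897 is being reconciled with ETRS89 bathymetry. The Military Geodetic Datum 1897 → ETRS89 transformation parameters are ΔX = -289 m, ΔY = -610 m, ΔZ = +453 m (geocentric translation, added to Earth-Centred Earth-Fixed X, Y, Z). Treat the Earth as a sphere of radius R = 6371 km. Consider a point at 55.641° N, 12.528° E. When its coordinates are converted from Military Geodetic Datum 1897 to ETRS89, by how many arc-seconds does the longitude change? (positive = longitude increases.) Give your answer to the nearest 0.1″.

Δλ = -30.6″

sin φ = 0.825518, cos φ = 0.564376, sin λ = 0.216917, cos λ = 0.976190.
East component: ΔE = −sin λ·ΔX + cos λ·ΔY = −(0.216917)(-289) + (0.976190)(-610) = -532.79 m.
1° of latitude spans πR/180 = 111195 m; at latitude φ, 1° of longitude spans that × cos φ = 62755.8 m, so Δλ = -532.79 / 62755.8 × 3600 = -30.563″.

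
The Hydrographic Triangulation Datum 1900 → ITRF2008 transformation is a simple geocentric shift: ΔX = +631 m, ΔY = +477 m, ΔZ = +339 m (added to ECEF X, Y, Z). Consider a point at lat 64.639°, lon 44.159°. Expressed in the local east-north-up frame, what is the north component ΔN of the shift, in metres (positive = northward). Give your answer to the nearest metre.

At φ = 64.639°, λ = 44.159°: sin φ = 0.903627, cos φ = 0.428320, sin λ = 0.696652, cos λ = 0.717409.
ΔN = −sin φ cos λ·ΔX − sin φ sin λ·ΔY + cos φ·ΔZ = −(0.903627)(0.717409)(631) − (0.903627)(0.696652)(477) + (0.428320)(339) = -564.14 m.

ΔN = -564 m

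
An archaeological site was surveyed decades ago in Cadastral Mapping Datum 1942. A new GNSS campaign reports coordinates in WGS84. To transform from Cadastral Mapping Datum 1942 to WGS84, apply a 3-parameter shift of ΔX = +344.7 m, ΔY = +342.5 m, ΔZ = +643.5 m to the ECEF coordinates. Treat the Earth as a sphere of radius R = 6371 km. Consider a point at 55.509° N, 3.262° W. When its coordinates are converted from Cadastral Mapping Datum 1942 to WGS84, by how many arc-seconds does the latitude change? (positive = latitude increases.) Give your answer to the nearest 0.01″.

sin φ = 0.824215, cos φ = 0.566277, sin λ = -0.056902, cos λ = 0.998380.
North component: ΔN = −sin φ cos λ·ΔX − sin φ sin λ·ΔY + cos φ·ΔZ = −(0.824215)(0.998380)(344.7) − (0.824215)(-0.056902)(342.5) + (0.566277)(643.5) = 96.82 m.
1° of latitude spans πR/180 = 111195 m, so Δφ = 96.82 / 111195 × 3600 = 3.134″.

Δφ = 3.13″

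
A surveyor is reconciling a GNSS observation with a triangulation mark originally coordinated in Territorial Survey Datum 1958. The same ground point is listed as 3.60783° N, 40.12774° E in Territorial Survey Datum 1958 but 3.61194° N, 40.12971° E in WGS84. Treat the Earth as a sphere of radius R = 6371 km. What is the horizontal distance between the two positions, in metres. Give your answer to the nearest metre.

Δφ = 3.61194° − 3.60783° = +0.00411°; Δλ = 40.12971° − 40.12774° = +0.00197°.
1° along a meridian = πR/180 = 111195 m.
ΔN = Δφ × 111195 = 457.0 m; ΔE = Δλ × 111195 × cos(3.60783°) = +0.00197 × 111195 × 0.998018 = 218.6 m.
Distance = √(ΔE² + ΔN²) = √(218.6² + 457.0²) = 506.6 m.

507 m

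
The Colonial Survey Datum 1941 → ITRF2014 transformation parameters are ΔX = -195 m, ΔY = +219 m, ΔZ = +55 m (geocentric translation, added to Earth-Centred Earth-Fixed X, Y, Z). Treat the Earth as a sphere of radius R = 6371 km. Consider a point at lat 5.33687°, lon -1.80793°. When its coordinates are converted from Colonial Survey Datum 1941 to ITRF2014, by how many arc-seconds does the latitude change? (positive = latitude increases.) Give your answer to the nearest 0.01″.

sin φ = 0.093011, cos φ = 0.995665, sin λ = -0.031549, cos λ = 0.999502.
North component: ΔN = −sin φ cos λ·ΔX − sin φ sin λ·ΔY + cos φ·ΔZ = −(0.093011)(0.999502)(-195) − (0.093011)(-0.031549)(219) + (0.995665)(55) = 73.53 m.
1° of latitude spans πR/180 = 111195 m, so Δφ = 73.53 / 111195 × 3600 = 2.381″.

Δφ = 2.38″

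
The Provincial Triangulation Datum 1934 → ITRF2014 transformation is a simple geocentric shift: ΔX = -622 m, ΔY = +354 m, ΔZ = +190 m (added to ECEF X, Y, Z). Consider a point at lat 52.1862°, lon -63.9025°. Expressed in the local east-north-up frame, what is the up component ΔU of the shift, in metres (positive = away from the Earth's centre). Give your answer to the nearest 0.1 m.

The local up (radial) axis is (cos φ cos λ, cos φ sin λ, sin φ), giving ΔU = -167.754 − 194.909 + 150.101 = -212.56 m.

ΔU = -212.6 m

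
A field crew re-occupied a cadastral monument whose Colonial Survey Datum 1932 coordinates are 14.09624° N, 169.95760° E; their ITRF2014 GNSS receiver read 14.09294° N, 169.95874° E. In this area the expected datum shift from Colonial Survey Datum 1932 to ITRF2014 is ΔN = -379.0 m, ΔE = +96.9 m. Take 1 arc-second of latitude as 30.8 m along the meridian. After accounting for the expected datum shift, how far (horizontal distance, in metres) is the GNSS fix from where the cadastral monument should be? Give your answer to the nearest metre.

Observed coordinate differences: Δφ = -0.00330°, Δλ = +0.00114°.
Converting to metres (1° lat = 110880 m, cos φ = 0.969888): observed ΔN = -365.9 m, observed ΔE = 122.6 m.
Subtracting the expected shift leaves a residual of -365.9 − (-379.0) = 13.1 m north and 122.6 − (96.9) = 25.7 m east.
Residual distance = √(13.1² + 25.7²) = 28.8 m.

29 m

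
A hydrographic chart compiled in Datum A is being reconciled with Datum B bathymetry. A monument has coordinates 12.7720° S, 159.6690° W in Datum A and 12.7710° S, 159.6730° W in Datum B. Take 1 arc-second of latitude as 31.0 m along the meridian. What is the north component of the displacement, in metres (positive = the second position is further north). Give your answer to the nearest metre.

Δφ = -12.7710° − -12.7720° = +0.0010°; Δλ = -159.6730° − -159.6690° = -0.0040°.
1° of latitude = 3600 × 31.00 = 111600 m.
ΔN = Δφ × 111600 = 111.6 m; ΔE = Δλ × 111600 × cos(-12.7720°) = -0.0040 × 111600 × 0.975258 = -435.4 m.

ΔN = 112 m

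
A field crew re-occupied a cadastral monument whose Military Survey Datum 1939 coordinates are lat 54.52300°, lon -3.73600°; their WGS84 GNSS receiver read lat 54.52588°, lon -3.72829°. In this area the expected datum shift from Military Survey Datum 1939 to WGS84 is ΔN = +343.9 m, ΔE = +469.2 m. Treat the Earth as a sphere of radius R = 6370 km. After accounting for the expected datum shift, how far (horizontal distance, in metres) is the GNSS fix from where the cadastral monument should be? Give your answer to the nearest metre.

37 m

Observed coordinate differences: Δφ = +0.00288°, Δλ = +0.00771°.
Converting to metres (1° lat = 111177 m, cos φ = 0.580376): observed ΔN = 320.2 m, observed ΔE = 497.5 m.
Subtracting the expected shift leaves a residual of 320.2 − (343.9) = -23.7 m north and 497.5 − (469.2) = 28.3 m east.
Residual distance = √((-23.7)² + 28.3²) = 36.9 m.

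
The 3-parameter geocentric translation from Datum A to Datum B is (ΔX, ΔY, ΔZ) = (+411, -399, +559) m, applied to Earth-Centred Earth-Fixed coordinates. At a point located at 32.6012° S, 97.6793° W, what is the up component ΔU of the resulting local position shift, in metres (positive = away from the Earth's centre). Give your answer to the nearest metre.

The local up (radial) axis is (cos φ cos λ, cos φ sin λ, sin φ), giving ΔU = -46.268 + 333.119 − 301.183 = -14.33 m.

ΔU = -14 m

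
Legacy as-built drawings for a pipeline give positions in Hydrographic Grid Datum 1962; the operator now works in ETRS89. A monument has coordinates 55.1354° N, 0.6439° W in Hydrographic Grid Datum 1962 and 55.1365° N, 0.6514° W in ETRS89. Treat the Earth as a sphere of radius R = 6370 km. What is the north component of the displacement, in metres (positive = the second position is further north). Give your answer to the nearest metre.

ΔN = 122 m

Δφ = 55.1365° − 55.1354° = +0.0011°; Δλ = -0.6514° − -0.6439° = -0.0075°.
1° along a meridian = πR/180 = 111177 m.
ΔN = Δφ × 111177 = 122.3 m; ΔE = Δλ × 111177 × cos(55.1354°) = -0.0075 × 111177 × 0.571639 = -476.7 m.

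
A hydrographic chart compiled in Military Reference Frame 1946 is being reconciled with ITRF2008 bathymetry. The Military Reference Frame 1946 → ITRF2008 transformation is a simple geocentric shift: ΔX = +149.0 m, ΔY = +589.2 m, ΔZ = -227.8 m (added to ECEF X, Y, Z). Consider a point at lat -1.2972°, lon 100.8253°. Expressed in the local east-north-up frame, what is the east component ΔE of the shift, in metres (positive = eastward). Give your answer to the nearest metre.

At φ = -1.2972°, λ = 100.8253°: sin φ = -0.022638, cos φ = 0.999744, sin λ = 0.982204, cos λ = -0.187815.
ΔE = −sin λ·ΔX + cos λ·ΔY = −(0.982204)·(149.0) + (-0.187815)·(589.2) = -257.01 m.

ΔE = -257 m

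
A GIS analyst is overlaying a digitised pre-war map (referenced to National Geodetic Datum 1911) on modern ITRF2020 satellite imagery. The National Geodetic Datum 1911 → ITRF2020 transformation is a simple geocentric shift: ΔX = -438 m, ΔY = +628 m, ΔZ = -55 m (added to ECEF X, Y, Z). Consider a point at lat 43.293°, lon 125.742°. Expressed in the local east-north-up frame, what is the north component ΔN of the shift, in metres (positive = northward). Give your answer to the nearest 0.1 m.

ΔN = -565.0 m

The local north axis is (−sin φ cos λ, −sin φ sin λ, cos φ), giving ΔN = -175.445 − 349.530 − 40.032 = -565.01 m.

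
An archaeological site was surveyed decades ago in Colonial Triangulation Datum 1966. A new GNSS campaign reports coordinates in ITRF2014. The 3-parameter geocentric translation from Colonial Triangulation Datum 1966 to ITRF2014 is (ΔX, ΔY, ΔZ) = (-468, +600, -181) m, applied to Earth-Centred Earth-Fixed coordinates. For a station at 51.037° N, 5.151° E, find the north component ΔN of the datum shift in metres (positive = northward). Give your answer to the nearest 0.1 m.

The local north axis is (−sin φ cos λ, −sin φ sin λ, cos φ), giving ΔN = 362.425 − 41.886 − 113.816 = 206.72 m.

ΔN = 206.7 m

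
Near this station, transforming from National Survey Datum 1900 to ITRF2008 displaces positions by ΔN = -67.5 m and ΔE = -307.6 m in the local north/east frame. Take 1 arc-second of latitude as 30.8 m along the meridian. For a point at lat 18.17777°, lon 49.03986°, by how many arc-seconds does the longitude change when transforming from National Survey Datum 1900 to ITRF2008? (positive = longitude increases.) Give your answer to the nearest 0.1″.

Δλ = -10.5″

At latitude 18.17777°, cos φ = 0.950093.
1″ of longitude at this latitude = 30.80 × cos φ = 29.2629 m, so Δλ = -307.6 / 29.2629 = -10.512″.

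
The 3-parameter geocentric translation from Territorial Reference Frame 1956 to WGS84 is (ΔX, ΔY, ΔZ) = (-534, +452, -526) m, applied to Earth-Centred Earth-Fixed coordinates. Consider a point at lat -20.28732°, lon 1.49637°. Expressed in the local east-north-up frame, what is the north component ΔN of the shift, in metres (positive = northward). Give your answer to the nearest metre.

ΔN = -674 m

The local north axis is (−sin φ cos λ, −sin φ sin λ, cos φ), giving ΔN = -185.090 + 4.093 − 493.370 = -674.37 m.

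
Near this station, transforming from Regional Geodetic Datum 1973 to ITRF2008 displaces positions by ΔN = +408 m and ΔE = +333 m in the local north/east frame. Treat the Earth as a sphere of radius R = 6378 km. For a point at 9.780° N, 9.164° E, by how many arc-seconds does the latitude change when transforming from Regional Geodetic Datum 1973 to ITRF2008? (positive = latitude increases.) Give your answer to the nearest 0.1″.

On a sphere of radius R, 1 rad of latitude = R, so Δφ = ΔN / R = 408.0 / 6378000 = 6.3970e-05 rad = 13.195″.

Δφ = 13.2″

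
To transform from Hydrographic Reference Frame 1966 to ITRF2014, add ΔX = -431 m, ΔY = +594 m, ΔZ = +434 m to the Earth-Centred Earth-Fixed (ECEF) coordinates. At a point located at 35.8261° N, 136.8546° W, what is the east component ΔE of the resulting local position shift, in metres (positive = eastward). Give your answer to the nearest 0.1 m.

ΔE = -728.1 m

At φ = 35.8261°, λ = -136.8546°: sin φ = 0.585327, cos φ = 0.810797, sin λ = -0.683852, cos λ = -0.729621.
ΔE = −sin λ·ΔX + cos λ·ΔY = −(-0.683852)·(-431) + (-0.729621)·(594) = -728.13 m.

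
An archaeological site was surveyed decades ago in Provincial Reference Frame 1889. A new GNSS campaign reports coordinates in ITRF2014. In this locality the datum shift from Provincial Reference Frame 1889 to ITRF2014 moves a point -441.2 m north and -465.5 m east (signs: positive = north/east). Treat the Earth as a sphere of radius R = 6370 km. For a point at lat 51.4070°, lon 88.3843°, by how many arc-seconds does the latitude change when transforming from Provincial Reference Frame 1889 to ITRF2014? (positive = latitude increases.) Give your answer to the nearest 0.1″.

On a sphere of radius R, 1 rad of latitude = R, so Δφ = ΔN / R = -441.2 / 6370000 = -6.9262e-05 rad = -14.286″.

Δφ = -14.3″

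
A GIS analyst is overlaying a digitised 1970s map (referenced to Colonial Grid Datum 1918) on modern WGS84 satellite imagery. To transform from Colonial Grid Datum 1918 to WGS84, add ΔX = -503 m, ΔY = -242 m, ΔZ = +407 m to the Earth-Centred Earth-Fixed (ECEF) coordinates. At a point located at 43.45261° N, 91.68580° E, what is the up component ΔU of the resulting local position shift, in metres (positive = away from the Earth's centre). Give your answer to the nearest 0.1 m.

At φ = 43.45261°, λ = 91.68580°: sin φ = 0.687754, cos φ = 0.725943, sin λ = 0.999567, cos λ = -0.029419.
ΔU = cos φ cos λ·ΔX + cos φ sin λ·ΔY + sin φ·ΔZ = (0.725943)(-0.029419)(-503) + (0.725943)(0.999567)(-242) + (0.687754)(407) = 115.06 m.

ΔU = 115.1 m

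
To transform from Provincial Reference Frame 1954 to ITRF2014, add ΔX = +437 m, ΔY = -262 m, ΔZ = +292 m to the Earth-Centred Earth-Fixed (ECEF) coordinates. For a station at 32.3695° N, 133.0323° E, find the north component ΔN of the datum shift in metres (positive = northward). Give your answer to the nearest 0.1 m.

ΔN = 508.8 m

The local north axis is (−sin φ cos λ, −sin φ sin λ, cos φ), giving ΔN = 159.657 + 102.532 + 246.627 = 508.82 m.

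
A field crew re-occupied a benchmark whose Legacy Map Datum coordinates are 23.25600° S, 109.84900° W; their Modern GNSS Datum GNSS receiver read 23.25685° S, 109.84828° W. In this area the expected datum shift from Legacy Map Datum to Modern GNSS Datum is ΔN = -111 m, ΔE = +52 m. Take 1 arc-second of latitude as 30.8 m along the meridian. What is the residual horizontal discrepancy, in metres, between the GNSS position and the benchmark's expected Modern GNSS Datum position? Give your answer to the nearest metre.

27 m

Observed coordinate differences: Δφ = -0.00085°, Δλ = +0.00072°.
Converting to metres (1° lat = 110880 m, cos φ = 0.918750): observed ΔN = -94.2 m, observed ΔE = 73.3 m.
Subtracting the expected shift leaves a residual of -94.2 − (-111) = 16.8 m north and 73.3 − (52) = 21.3 m east.
Residual distance = √(16.8² + 21.3²) = 27.1 m.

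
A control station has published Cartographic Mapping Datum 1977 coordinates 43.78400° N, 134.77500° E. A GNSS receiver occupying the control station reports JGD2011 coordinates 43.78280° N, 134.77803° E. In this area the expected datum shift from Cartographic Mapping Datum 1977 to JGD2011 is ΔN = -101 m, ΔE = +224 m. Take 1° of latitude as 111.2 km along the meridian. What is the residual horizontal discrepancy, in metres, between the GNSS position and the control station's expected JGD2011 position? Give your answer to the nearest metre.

38 m

Observed coordinate differences: Δφ = -0.00120°, Δλ = +0.00303°.
Converting to metres (1° lat = 111200 m, cos φ = 0.721953): observed ΔN = -133.4 m, observed ΔE = 243.3 m.
Subtracting the expected shift leaves a residual of -133.4 − (-101) = -32.4 m north and 243.3 − (224) = 19.3 m east.
Residual distance = √((-32.4)² + 19.3²) = 37.7 m.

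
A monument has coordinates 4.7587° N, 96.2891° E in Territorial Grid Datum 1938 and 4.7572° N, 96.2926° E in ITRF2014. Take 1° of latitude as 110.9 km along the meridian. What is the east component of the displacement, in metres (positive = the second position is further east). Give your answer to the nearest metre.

Δφ = 4.7572° − 4.7587° = -0.0015°; Δλ = 96.2926° − 96.2891° = +0.0035°.
ΔN = Δφ × 110900 = -166.4 m; ΔE = Δλ × 110900 × cos(4.7587°) = +0.0035 × 110900 × 0.996553 = 386.8 m.

ΔE = 387 m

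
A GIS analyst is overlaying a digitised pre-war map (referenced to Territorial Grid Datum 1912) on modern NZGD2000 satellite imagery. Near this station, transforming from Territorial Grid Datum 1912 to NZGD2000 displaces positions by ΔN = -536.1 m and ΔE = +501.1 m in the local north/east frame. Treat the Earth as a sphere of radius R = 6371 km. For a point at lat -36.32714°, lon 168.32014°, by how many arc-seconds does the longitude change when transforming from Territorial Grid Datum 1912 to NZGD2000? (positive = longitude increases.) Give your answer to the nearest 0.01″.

At latitude -36.32714°, cos φ = 0.805648.
One radian of longitude at latitude φ spans R cos φ, so Δλ = ΔE / (R cos φ) = 501.1 / (6371000 × 0.805648) = 9.7627e-05 rad = 20.137″.

Δλ = 20.14″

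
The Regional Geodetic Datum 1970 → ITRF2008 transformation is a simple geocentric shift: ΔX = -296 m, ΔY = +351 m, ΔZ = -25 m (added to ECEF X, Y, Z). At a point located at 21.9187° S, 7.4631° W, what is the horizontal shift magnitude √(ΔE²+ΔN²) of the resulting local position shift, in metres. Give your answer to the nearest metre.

The local east axis at (φ, λ) is (−sin λ, cos λ, 0), so ΔE = −sin(-7.4631°)·(-296) + cos(-7.4631°)·351 = 309.58 m.
The local north axis is (−sin φ cos λ, −sin φ sin λ, cos φ), giving ΔN = -109.558 − 17.019 − 23.193 = -149.77 m.
Horizontal magnitude = √(ΔE² + ΔN²) = √(309.58² + (-149.77)²) = 343.90 m.

344 m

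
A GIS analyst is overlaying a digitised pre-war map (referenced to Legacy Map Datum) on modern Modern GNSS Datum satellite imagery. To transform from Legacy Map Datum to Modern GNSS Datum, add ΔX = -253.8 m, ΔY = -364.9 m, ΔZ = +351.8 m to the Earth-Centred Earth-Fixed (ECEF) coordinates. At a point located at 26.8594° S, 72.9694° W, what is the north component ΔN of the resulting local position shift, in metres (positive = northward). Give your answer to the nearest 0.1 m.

At φ = -26.8594°, λ = -72.9694°: sin φ = -0.451803, cos φ = 0.892118, sin λ = -0.956148, cos λ = 0.292882.
ΔN = −sin φ cos λ·ΔX − sin φ sin λ·ΔY + cos φ·ΔZ = −(-0.451803)(0.292882)(-253.8) − (-0.451803)(-0.956148)(-364.9) + (0.892118)(351.8) = 437.90 m.

ΔN = 437.9 m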